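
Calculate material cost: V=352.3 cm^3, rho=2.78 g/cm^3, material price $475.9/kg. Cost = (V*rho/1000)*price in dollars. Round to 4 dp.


Mass = 352.3*2.78/1000 = 0.979394 kg
Cost = 0.979394 * 475.9 = 466.0936 $


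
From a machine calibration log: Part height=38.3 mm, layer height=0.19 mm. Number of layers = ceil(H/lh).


Layers = ceil(38.3/0.19) = 202


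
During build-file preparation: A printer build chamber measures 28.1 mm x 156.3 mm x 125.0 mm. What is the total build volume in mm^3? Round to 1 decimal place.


V = 28.1 * 156.3 * 125.0 = 549003.8 mm^3


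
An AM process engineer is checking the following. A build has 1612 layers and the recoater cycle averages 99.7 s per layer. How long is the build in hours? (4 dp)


t = 1612 * 99.7 / 3600 = 44.6434 hrs


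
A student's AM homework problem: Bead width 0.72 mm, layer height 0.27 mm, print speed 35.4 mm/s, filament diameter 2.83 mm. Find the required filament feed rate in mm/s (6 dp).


Q = 0.72 * 0.27 * 35.4 = 6.88176 mm^3/s
A_fil = pi*(2.83/2)^2 = 6.29017535 mm^2
v_feed = 6.88176 / 6.29017535 = 1.094049 mm/s


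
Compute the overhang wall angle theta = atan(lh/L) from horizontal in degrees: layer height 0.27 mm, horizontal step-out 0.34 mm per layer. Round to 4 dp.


angle = atan(0.27/0.34) = 38.4537 degrees


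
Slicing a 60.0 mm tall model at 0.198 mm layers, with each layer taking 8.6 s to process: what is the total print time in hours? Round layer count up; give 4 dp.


Layers = ceil(60.0/0.198) = 304
t = 304 * 8.6 / 3600 = 0.7262 hrs


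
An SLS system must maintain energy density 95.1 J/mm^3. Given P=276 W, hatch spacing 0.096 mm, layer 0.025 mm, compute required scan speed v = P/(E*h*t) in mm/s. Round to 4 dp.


v = 276 / (95.1*0.096*0.025) = 1209.2534 mm/s


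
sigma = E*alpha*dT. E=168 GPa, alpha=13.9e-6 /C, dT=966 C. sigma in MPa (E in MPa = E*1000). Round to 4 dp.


sigma = 168*1000 * 13.9e-6 * 966 = 2255.8032 MPa


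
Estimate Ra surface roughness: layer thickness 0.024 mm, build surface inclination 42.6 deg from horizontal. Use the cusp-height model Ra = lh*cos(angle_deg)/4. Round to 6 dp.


Ra = 0.024 * cos(42.6) / 4 = 0.004417 mm


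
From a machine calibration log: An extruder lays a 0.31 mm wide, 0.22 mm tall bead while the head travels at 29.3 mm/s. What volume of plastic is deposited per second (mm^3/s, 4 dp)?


Rate = 0.31 * 0.22 * 29.3 = 1.9983 mm^3/s


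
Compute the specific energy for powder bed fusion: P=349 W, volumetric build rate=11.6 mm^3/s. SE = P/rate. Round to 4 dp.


SE = 349 / 11.6 = 30.0862 J/mm^3


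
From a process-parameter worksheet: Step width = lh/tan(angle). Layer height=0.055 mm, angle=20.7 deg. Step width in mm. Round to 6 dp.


step = 0.055 / tan(20.7) = 0.145553 mm


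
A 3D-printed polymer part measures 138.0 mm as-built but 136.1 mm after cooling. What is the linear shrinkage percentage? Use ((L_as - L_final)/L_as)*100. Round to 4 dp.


Shrinkage = ((138.0-136.1)/138.0)*100 = 1.3768 %


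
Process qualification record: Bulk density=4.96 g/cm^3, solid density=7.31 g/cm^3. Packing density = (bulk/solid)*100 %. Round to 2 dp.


Packing = (4.96/7.31)*100 = 67.85 %


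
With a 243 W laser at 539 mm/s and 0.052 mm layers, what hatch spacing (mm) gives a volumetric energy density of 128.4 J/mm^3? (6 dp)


h = 243 / (128.4*539*0.052) = 0.067523 mm


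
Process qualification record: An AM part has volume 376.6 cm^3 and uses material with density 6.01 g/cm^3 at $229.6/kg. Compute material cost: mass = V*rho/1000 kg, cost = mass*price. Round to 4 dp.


Mass = 376.6*6.01/1000 = 2.263366 kg
Cost = 2.263366 * 229.6 = 519.6688 $


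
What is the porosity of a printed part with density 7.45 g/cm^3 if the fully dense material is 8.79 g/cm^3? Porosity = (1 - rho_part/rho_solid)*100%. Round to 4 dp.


Porosity = (1-7.45/8.79)*100 = 15.2446 %


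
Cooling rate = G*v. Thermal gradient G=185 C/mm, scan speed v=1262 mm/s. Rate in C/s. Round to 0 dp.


CR = 185 * 1262 = 233470 C/s


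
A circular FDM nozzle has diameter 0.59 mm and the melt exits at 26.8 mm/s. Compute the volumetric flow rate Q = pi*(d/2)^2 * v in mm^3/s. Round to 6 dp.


A = pi*(0.59/2)^2 = 0.2733971 mm^2
Q = 0.2733971 * 26.8 = 7.327042 mm^3/s


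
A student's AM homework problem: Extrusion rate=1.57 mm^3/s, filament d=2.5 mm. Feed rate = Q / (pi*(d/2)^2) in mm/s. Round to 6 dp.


A = pi*(2.5/2)^2 = 4.908739
v = 1.57 / 4.908739 = 0.319838 mm/s


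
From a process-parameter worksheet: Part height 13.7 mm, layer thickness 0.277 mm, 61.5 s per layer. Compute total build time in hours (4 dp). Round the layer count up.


Layers = ceil(13.7/0.277) = 50
t = 50 * 61.5 / 3600 = 0.8542 hrs


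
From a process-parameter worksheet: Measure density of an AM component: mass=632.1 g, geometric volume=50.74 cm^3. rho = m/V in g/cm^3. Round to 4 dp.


rho = 632.1 / 50.74 = 12.4576 g/cm^3


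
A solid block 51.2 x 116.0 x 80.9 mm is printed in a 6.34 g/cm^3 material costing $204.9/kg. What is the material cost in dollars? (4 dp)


V = 51.2 * 116.0 * 80.9 = 480481.28 mm^3 = 480.48128 cm^3
Mass = 480.48128 * 6.34 / 1000 = 3.04625132 kg
Cost = 3.04625132 * 204.9 = 624.1769 $


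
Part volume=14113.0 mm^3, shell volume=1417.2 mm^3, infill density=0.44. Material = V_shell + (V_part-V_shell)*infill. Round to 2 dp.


V_infill = (14113.0 - 1417.2) * 0.44 = 5586.15
V_total = 1417.2 + 5586.15 = 7003.35 mm^3


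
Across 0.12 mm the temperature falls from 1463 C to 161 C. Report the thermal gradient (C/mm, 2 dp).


G = (1463-161)/0.12 = 10850.0 C/mm


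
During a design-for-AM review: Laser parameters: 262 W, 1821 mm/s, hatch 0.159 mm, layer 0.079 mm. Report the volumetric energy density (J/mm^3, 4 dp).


E = 262 / (1821*0.159*0.079) = 11.4543 J/mm^3


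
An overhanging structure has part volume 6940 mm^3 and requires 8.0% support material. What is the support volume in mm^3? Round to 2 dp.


V_support = 6940 * 0.08 = 555.2 mm^3


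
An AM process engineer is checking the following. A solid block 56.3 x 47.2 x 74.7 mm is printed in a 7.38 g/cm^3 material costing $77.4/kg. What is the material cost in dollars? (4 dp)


V = 56.3 * 47.2 * 74.7 = 198504.792 mm^3 = 198.504792 cm^3
Mass = 198.504792 * 7.38 / 1000 = 1.46496536 kg
Cost = 1.46496536 * 77.4 = 113.3883 $


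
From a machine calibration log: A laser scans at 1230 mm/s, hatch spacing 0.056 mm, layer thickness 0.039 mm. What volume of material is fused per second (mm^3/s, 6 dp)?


Rate = 1230 * 0.056 * 0.039 = 2.68632 mm^3/s


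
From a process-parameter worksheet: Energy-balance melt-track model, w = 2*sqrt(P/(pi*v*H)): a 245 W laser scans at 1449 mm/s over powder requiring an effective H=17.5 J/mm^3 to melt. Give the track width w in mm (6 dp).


w = 2*sqrt(245/(pi*1449*17.5)) = 0.110914 mm


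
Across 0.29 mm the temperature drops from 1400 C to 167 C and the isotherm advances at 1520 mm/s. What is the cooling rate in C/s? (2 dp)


G = (1400-167)/0.29 = 4251.72413793 C/mm
CR = 4251.72413793 * 1520 = 6462620.69 C/s


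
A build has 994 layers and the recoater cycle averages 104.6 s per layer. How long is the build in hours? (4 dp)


t = 994 * 104.6 / 3600 = 28.8812 hrs


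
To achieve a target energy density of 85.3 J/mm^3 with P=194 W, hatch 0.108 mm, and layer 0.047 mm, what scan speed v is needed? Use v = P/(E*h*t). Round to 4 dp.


v = 194 / (85.3*0.108*0.047) = 448.0547 mm/s


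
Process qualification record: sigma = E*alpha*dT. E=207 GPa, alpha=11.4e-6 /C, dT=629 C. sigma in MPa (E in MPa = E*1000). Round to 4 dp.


sigma = 207*1000 * 11.4e-6 * 629 = 1484.3142 MPa


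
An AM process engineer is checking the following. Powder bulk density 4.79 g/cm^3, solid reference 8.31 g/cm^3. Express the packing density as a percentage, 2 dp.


Packing = (4.79/8.31)*100 = 57.64 %


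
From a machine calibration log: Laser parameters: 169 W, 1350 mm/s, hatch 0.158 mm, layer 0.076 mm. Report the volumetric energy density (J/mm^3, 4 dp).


E = 169 / (1350*0.158*0.076) = 10.4251 J/mm^3


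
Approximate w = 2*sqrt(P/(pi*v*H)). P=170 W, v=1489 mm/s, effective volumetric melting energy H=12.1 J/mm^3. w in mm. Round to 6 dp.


w = 2*sqrt(170/(pi*1489*12.1)) = 0.109607 mm


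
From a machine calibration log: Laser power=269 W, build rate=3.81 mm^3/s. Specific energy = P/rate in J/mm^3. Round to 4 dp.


SE = 269 / 3.81 = 70.6037 J/mm^3


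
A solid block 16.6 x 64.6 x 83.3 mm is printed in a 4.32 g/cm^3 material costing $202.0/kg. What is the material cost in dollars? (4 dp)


V = 16.6 * 64.6 * 83.3 = 89327.588 mm^3 = 89.327588 cm^3
Mass = 89.327588 * 4.32 / 1000 = 0.38589518 kg
Cost = 0.38589518 * 202.0 = 77.9508 $


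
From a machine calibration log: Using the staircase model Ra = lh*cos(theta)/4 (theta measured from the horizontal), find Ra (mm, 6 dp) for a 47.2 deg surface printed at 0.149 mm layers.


Ra = 0.149 * cos(47.2) / 4 = 0.025309 mm


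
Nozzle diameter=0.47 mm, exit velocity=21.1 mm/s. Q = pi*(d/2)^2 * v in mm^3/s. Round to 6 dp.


A = pi*(0.47/2)^2 = 0.17349445 mm^2
Q = 0.17349445 * 21.1 = 3.660733 mm^3/s


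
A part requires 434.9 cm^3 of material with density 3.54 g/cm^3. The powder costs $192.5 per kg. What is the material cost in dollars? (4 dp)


Mass = 434.9*3.54/1000 = 1.539546 kg
Cost = 1.539546 * 192.5 = 296.3626 $


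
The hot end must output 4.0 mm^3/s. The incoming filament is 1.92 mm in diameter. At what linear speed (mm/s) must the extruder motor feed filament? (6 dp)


A = pi*(1.92/2)^2 = 2.895292
v = 4.0 / 2.895292 = 1.381553 mm/s


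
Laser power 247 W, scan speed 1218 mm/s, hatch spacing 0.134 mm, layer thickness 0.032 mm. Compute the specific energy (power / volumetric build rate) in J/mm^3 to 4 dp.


Build rate = 1218 * 0.134 * 0.032 = 5.222784 mm^3/s
SE = 247 / 5.222784 = 47.2928 J/mm^3


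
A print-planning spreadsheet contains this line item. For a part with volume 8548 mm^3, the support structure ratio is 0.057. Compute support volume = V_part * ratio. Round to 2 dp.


V_support = 8548 * 0.057 = 487.24 mm^3


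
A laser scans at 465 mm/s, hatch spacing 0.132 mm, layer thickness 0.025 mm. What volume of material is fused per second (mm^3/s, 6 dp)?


Rate = 465 * 0.132 * 0.025 = 1.5345 mm^3/s


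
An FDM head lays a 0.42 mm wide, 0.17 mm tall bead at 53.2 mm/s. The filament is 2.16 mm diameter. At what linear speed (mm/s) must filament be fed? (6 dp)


Q = 0.42 * 0.17 * 53.2 = 3.79848 mm^3/s
A_fil = pi*(2.16/2)^2 = 3.66435367 mm^2
v_feed = 3.79848 / 3.66435367 = 1.036603 mm/s


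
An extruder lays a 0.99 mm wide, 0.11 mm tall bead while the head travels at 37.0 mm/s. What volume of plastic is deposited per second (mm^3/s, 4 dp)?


Rate = 0.99 * 0.11 * 37.0 = 4.0293 mm^3/s


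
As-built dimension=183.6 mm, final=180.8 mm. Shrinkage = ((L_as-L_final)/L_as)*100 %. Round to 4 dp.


Shrinkage = ((183.6-180.8)/183.6)*100 = 1.5251 %


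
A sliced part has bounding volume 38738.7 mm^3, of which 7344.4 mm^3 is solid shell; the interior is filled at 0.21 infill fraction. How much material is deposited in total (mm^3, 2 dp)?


V_infill = (38738.7 - 7344.4) * 0.21 = 6592.8
V_total = 7344.4 + 6592.8 = 13937.2 mm^3


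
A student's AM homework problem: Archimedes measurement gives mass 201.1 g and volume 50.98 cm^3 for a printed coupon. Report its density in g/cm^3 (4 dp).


rho = 201.1 / 50.98 = 3.9447 g/cm^3


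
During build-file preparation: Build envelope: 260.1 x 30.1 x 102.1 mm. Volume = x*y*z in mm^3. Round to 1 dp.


V = 260.1 * 30.1 * 102.1 = 799341.9 mm^3


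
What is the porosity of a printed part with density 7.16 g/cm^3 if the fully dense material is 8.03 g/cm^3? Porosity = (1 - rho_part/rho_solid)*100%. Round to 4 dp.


Porosity = (1-7.16/8.03)*100 = 10.8344 %


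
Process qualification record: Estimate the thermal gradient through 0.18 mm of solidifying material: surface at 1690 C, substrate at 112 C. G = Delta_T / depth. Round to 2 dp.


G = (1690-112)/0.18 = 8766.67 C/mm


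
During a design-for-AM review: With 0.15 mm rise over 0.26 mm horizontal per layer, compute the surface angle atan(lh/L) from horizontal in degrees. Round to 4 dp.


angle = atan(0.15/0.26) = 29.9816 degrees


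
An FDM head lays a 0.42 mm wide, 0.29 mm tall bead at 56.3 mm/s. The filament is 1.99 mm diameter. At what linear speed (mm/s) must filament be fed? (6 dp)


Q = 0.42 * 0.29 * 56.3 = 6.85734 mm^3/s
A_fil = pi*(1.99/2)^2 = 3.11025527 mm^2
v_feed = 6.85734 / 3.11025527 = 2.204752 mm/s


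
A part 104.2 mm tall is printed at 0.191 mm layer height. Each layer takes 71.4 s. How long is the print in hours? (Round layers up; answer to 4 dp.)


Layers = ceil(104.2/0.191) = 546
t = 546 * 71.4 / 3600 = 10.829 hrs


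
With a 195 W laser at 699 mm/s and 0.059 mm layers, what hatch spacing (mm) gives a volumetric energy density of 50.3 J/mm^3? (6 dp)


h = 195 / (50.3*699*0.059) = 0.094002 mm


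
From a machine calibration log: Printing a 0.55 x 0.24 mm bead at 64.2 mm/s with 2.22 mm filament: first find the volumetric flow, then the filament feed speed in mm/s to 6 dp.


Q = 0.55 * 0.24 * 64.2 = 8.4744 mm^3/s
A_fil = pi*(2.22/2)^2 = 3.87075631 mm^2
v_feed = 8.4744 / 3.87075631 = 2.18934 mm/s


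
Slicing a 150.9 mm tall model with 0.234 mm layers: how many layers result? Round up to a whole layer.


Layers = ceil(150.9/0.234) = 645


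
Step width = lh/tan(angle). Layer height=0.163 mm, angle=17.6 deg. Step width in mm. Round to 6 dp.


step = 0.163 / tan(17.6) = 0.513841 mm


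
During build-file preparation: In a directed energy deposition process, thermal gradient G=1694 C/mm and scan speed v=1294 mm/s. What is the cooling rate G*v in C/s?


CR = 1694 * 1294 = 2192036 C/s


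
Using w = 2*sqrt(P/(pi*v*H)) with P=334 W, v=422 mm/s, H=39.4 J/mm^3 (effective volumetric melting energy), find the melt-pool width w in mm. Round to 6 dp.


w = 2*sqrt(334/(pi*422*39.4)) = 0.159928 mm


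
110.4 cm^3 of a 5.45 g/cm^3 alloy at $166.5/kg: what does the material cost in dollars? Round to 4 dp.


Mass = 110.4*5.45/1000 = 0.60168 kg
Cost = 0.60168 * 166.5 = 100.1797 $


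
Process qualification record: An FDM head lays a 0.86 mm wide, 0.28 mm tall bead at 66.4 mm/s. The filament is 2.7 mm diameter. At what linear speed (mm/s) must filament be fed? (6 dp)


Q = 0.86 * 0.28 * 66.4 = 15.98912 mm^3/s
A_fil = pi*(2.7/2)^2 = 5.72555261 mm^2
v_feed = 15.98912 / 5.72555261 = 2.79259 mm/s


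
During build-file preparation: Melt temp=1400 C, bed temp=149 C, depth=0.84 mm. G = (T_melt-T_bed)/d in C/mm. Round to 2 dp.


G = (1400-149)/0.84 = 1489.29 C/mm


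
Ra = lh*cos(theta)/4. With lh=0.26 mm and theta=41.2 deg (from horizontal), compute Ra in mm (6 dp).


Ra = 0.26 * cos(41.2) / 4 = 0.048907 mm


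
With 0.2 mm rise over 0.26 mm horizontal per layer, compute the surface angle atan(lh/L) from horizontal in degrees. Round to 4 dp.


angle = atan(0.2/0.26) = 37.5686 degrees


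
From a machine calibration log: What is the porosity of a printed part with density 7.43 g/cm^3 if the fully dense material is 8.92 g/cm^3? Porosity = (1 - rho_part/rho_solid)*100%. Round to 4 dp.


Porosity = (1-7.43/8.92)*100 = 16.704 %


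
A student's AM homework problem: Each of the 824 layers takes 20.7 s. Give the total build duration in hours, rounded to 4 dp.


t = 824 * 20.7 / 3600 = 4.738 hrs


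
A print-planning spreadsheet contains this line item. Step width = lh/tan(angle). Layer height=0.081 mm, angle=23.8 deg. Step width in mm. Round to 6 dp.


step = 0.081 / tan(23.8) = 0.183652 mm


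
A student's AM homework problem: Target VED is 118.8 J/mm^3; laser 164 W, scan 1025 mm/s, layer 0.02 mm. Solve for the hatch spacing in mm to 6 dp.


h = 164 / (118.8*1025*0.02) = 0.06734 mm


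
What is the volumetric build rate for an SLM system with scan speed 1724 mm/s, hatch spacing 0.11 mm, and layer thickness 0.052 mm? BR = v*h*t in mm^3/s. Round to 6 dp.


Rate = 1724 * 0.11 * 0.052 = 9.86128 mm^3/s


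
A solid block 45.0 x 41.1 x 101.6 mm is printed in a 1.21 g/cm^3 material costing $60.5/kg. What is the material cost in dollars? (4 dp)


V = 45.0 * 41.1 * 101.6 = 187909.2 mm^3 = 187.9092 cm^3
Mass = 187.9092 * 1.21 / 1000 = 0.22737013 kg
Cost = 0.22737013 * 60.5 = 13.7559 $


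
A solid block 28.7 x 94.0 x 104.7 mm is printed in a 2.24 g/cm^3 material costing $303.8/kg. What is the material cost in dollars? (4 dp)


V = 28.7 * 94.0 * 104.7 = 282459.66 mm^3 = 282.45966 cm^3
Mass = 282.45966 * 2.24 / 1000 = 0.63270964 kg
Cost = 0.63270964 * 303.8 = 192.2172 $


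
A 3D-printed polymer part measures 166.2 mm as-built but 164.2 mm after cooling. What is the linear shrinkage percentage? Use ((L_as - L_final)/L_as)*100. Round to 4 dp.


Shrinkage = ((166.2-164.2)/166.2)*100 = 1.2034 %


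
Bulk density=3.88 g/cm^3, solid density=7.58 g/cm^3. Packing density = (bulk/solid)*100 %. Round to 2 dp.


Packing = (3.88/7.58)*100 = 51.19 %


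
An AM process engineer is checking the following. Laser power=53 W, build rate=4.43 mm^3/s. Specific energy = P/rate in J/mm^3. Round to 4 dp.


SE = 53 / 4.43 = 11.9639 J/mm^3


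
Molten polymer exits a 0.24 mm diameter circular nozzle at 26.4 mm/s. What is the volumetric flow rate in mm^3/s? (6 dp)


A = pi*(0.24/2)^2 = 0.04523893 mm^2
Q = 0.04523893 * 26.4 = 1.194308 mm^3/s


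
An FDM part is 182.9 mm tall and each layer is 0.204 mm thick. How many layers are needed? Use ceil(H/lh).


Layers = ceil(182.9/0.204) = 897


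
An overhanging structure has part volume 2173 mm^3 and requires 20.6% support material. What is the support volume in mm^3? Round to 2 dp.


V_support = 2173 * 0.206 = 447.64 mm^3


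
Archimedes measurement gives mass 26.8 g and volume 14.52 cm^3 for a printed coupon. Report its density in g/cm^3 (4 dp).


rho = 26.8 / 14.52 = 1.8457 g/cm^3


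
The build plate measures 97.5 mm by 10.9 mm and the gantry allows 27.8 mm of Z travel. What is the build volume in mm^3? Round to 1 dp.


V = 97.5 * 10.9 * 27.8 = 29544.5 mm^3


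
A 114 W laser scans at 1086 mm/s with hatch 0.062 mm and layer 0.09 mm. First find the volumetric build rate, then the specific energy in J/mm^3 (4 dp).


Build rate = 1086 * 0.062 * 0.09 = 6.05988 mm^3/s
SE = 114 / 6.05988 = 18.8123 J/mm^3


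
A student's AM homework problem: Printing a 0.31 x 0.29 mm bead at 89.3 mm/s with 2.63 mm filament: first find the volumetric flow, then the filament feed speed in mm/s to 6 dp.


Q = 0.31 * 0.29 * 89.3 = 8.02807 mm^3/s
A_fil = pi*(2.63/2)^2 = 5.43252056 mm^2
v_feed = 8.02807 / 5.43252056 = 1.47778 mm/s


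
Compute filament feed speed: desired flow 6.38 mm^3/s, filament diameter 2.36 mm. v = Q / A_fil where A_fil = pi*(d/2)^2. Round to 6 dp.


A = pi*(2.36/2)^2 = 4.374354
v = 6.38 / 4.374354 = 1.458501 mm/s


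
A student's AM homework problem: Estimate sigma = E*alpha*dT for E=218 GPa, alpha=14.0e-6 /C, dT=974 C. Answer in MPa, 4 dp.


sigma = 218*1000 * 14.0e-6 * 974 = 2972.648 MPa


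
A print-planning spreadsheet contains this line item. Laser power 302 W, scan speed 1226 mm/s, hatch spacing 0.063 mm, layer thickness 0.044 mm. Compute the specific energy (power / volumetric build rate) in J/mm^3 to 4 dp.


Build rate = 1226 * 0.063 * 0.044 = 3.398472 mm^3/s
SE = 302 / 3.398472 = 88.8635 J/mm^3


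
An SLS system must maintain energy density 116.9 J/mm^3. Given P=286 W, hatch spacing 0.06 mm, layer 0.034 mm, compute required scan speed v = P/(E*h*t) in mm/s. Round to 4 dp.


v = 286 / (116.9*0.06*0.034) = 1199.2821 mm/s


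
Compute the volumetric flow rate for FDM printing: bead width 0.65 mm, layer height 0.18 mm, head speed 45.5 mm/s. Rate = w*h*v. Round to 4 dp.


Rate = 0.65 * 0.18 * 45.5 = 5.3235 mm^3/s


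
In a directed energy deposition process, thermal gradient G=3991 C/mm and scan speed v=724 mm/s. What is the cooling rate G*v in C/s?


CR = 3991 * 724 = 2889484 C/s


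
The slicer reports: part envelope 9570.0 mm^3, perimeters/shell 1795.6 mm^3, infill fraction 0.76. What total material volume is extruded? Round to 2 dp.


V_infill = (9570.0 - 1795.6) * 0.76 = 5908.54
V_total = 1795.6 + 5908.54 = 7704.14 mm^3


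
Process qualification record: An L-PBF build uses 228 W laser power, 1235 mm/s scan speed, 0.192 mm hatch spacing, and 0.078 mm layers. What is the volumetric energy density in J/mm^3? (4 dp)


E = 228 / (1235*0.192*0.078) = 12.3274 J/mm^3


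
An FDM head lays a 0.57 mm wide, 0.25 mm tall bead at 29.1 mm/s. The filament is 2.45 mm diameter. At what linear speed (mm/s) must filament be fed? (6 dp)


Q = 0.57 * 0.25 * 29.1 = 4.14675 mm^3/s
A_fil = pi*(2.45/2)^2 = 4.71435248 mm^2
v_feed = 4.14675 / 4.71435248 = 0.879601 mm/s


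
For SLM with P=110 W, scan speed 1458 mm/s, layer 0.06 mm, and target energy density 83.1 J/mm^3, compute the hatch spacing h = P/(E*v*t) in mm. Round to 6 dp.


h = 110 / (83.1*1458*0.06) = 0.015132 mm


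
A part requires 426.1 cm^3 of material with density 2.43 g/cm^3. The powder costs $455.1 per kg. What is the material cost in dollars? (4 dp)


Mass = 426.1*2.43/1000 = 1.035423 kg
Cost = 1.035423 * 455.1 = 471.221 $


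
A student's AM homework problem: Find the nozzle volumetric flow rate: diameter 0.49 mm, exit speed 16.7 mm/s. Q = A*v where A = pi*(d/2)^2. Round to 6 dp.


A = pi*(0.49/2)^2 = 0.1885741 mm^2
Q = 0.1885741 * 16.7 = 3.149187 mm^3/s


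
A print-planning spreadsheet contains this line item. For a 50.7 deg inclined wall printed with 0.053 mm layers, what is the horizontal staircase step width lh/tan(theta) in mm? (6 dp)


step = 0.053 / tan(50.7) = 0.04338 mm


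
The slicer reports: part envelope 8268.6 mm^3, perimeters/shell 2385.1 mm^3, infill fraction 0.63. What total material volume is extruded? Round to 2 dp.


V_infill = (8268.6 - 2385.1) * 0.63 = 3706.61
V_total = 2385.1 + 3706.61 = 6091.71 mm^3


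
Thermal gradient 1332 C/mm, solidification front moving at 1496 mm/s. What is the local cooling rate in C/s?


CR = 1332 * 1496 = 1992672 C/s


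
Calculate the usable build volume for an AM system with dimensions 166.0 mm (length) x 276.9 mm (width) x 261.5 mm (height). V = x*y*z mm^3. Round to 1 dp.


V = 166.0 * 276.9 * 261.5 = 12019952.1 mm^3


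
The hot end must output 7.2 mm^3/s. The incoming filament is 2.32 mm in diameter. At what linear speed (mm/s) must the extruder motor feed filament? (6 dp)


A = pi*(2.32/2)^2 = 4.227327
v = 7.2 / 4.227327 = 1.703204 mm/s


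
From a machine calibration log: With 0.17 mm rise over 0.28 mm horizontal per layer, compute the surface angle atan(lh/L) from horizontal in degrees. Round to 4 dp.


angle = atan(0.17/0.28) = 31.2637 degrees


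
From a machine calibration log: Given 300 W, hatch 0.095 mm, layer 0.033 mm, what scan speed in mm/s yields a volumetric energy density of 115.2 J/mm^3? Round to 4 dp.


v = 300 / (115.2*0.095*0.033) = 830.6752 mm/s


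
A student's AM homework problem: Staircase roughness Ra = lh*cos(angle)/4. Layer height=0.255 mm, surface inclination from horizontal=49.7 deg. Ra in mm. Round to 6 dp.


Ra = 0.255 * cos(49.7) / 4 = 0.041233 mm


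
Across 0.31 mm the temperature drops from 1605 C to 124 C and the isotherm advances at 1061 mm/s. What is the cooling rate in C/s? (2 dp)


G = (1605-124)/0.31 = 4777.41935484 C/mm
CR = 4777.41935484 * 1061 = 5068841.94 C/s


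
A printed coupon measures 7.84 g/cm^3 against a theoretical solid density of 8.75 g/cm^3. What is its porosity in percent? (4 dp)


Porosity = (1-7.84/8.75)*100 = 10.4 %


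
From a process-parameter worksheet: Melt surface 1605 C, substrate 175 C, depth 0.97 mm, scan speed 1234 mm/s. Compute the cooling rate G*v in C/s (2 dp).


G = (1605-175)/0.97 = 1474.22680412 C/mm
CR = 1474.22680412 * 1234 = 1819195.88 C/s


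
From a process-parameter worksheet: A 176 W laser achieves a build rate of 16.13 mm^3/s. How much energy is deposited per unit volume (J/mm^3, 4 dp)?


SE = 176 / 16.13 = 10.9113 J/mm^3


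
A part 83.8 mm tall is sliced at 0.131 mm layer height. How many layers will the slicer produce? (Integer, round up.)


Layers = ceil(83.8/0.131) = 640


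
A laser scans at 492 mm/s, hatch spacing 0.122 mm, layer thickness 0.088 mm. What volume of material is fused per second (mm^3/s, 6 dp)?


Rate = 492 * 0.122 * 0.088 = 5.282112 mm^3/s


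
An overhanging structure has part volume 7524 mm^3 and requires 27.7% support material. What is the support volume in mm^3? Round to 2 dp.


V_support = 7524 * 0.277 = 2084.15 mm^3


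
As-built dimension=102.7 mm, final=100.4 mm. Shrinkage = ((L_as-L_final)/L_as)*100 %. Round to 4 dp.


Shrinkage = ((102.7-100.4)/102.7)*100 = 2.2395 %


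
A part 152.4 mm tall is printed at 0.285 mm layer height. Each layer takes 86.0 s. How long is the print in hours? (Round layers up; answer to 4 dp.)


Layers = ceil(152.4/0.285) = 535
t = 535 * 86.0 / 3600 = 12.7806 hrs


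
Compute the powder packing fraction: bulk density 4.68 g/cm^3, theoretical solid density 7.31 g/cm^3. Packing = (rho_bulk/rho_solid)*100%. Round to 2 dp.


Packing = (4.68/7.31)*100 = 64.02 %


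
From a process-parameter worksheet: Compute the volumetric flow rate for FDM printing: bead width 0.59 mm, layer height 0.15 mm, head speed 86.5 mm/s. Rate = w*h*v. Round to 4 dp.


Rate = 0.59 * 0.15 * 86.5 = 7.6553 mm^3/s


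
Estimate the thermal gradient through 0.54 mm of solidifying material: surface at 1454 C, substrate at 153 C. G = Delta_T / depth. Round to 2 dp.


G = (1454-153)/0.54 = 2409.26 C/mm


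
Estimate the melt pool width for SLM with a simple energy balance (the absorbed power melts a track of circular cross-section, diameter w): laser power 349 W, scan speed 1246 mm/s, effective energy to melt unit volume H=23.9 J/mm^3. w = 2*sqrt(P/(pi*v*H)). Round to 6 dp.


w = 2*sqrt(349/(pi*1246*23.9)) = 0.122155 mm


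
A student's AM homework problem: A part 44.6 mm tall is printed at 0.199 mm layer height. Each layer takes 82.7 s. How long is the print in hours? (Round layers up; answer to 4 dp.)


Layers = ceil(44.6/0.199) = 225
t = 225 * 82.7 / 3600 = 5.1688 hrs


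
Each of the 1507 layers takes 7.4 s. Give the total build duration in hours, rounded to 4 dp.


t = 1507 * 7.4 / 3600 = 3.0977 hrs


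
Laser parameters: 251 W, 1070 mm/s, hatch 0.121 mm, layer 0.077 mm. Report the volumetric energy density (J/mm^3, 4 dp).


E = 251 / (1070*0.121*0.077) = 25.1776 J/mm^3


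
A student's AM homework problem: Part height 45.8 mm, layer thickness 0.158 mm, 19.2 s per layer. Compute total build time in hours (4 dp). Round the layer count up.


Layers = ceil(45.8/0.158) = 290
t = 290 * 19.2 / 3600 = 1.5467 hrs


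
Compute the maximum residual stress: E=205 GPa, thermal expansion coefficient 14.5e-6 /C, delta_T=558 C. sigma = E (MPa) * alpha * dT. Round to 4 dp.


sigma = 205*1000 * 14.5e-6 * 558 = 1658.655 MPa


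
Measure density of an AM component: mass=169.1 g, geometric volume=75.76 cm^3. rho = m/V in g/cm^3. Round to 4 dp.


rho = 169.1 / 75.76 = 2.232 g/cm^3


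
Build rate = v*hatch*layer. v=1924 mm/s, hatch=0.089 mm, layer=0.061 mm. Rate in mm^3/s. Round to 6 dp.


Rate = 1924 * 0.089 * 0.061 = 10.445396 mm^3/s


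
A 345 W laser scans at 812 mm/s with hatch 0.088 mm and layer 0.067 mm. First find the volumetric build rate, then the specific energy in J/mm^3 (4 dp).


Build rate = 812 * 0.088 * 0.067 = 4.787552 mm^3/s
SE = 345 / 4.787552 = 72.0619 J/mm^3


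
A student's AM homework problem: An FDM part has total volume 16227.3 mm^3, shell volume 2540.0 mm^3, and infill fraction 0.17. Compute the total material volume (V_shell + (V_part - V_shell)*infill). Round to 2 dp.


V_infill = (16227.3 - 2540.0) * 0.17 = 2326.84
V_total = 2540.0 + 2326.84 = 4866.84 mm^3


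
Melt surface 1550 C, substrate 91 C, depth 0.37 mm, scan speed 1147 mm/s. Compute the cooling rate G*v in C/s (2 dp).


G = (1550-91)/0.37 = 3943.24324324 C/mm
CR = 3943.24324324 * 1147 = 4522900.0 C/s


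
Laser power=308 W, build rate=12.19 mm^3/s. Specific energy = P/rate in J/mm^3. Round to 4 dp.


SE = 308 / 12.19 = 25.2666 J/mm^3


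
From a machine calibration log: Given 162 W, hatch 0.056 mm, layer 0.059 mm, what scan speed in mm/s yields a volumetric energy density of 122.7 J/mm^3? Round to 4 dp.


v = 162 / (122.7*0.056*0.059) = 399.6045 mm/s


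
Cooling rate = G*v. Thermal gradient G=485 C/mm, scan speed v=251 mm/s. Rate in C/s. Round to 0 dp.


CR = 485 * 251 = 121735 C/s


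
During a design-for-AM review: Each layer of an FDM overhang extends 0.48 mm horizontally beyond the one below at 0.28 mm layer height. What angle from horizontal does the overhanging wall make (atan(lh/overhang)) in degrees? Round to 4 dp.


angle = atan(0.28/0.48) = 30.2564 degrees


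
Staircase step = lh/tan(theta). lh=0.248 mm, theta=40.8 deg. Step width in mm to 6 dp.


step = 0.248 / tan(40.8) = 0.287311 mm


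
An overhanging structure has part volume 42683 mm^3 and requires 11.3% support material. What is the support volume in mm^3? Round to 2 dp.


V_support = 42683 * 0.113 = 4823.18 mm^3


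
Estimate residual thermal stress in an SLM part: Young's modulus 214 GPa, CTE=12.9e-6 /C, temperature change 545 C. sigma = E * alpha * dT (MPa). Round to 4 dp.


sigma = 214*1000 * 12.9e-6 * 545 = 1504.527 MPa


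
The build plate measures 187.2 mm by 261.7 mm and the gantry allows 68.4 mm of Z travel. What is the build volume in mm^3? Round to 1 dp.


V = 187.2 * 261.7 * 68.4 = 3350932.4 mm^3


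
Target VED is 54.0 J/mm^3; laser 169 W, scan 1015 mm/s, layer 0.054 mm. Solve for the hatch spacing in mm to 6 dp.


h = 169 / (54.0*1015*0.054) = 0.0571 mm


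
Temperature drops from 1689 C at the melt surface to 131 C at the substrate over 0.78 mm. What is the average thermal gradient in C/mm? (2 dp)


G = (1689-131)/0.78 = 1997.44 C/mm


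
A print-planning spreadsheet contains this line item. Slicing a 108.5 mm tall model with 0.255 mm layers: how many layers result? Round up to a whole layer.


Layers = ceil(108.5/0.255) = 426


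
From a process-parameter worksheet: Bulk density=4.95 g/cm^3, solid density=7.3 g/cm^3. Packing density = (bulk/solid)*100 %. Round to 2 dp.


Packing = (4.95/7.3)*100 = 67.81 %


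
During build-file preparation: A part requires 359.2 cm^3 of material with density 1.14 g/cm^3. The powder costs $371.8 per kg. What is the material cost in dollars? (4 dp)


Mass = 359.2*1.14/1000 = 0.409488 kg
Cost = 0.409488 * 371.8 = 152.2476 $


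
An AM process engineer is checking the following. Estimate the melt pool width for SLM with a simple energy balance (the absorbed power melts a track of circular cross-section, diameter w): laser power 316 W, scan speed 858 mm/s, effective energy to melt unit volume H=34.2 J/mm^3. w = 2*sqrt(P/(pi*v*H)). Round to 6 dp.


w = 2*sqrt(316/(pi*858*34.2)) = 0.117096 mm


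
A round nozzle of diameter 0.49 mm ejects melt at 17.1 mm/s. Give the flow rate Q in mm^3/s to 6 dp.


A = pi*(0.49/2)^2 = 0.1885741 mm^2
Q = 0.1885741 * 17.1 = 3.224617 mm^3/s


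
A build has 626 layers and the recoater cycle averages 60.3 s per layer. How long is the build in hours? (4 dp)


t = 626 * 60.3 / 3600 = 10.4855 hrs


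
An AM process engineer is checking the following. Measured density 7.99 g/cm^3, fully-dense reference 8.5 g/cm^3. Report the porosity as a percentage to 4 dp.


Porosity = (1-7.99/8.5)*100 = 6.0 %


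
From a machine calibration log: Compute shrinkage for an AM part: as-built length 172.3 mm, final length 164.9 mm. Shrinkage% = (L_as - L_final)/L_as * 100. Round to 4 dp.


Shrinkage = ((172.3-164.9)/172.3)*100 = 4.2948 %


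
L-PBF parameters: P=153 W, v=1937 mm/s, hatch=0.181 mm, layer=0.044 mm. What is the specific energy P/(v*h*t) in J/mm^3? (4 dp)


Build rate = 1937 * 0.181 * 0.044 = 15.426268 mm^3/s
SE = 153 / 15.426268 = 9.9181 J/mm^3


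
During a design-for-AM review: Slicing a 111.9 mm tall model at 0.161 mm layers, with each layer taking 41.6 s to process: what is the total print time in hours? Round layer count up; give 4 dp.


Layers = ceil(111.9/0.161) = 696
t = 696 * 41.6 / 3600 = 8.0427 hrs


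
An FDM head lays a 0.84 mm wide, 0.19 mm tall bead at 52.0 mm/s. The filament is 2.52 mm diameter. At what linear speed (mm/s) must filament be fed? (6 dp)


Q = 0.84 * 0.19 * 52.0 = 8.2992 mm^3/s
A_fil = pi*(2.52/2)^2 = 4.9875925 mm^2
v_feed = 8.2992 / 4.9875925 = 1.663969 mm/s


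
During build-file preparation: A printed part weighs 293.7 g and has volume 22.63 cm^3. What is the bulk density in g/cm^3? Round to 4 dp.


rho = 293.7 / 22.63 = 12.9783 g/cm^3


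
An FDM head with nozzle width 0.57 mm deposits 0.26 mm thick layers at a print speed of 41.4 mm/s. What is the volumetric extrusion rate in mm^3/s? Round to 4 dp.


Rate = 0.57 * 0.26 * 41.4 = 6.1355 mm^3/s


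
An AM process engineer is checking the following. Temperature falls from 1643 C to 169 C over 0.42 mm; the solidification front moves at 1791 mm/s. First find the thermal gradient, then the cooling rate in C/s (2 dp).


G = (1643-169)/0.42 = 3509.52380952 C/mm
CR = 3509.52380952 * 1791 = 6285557.14 C/s


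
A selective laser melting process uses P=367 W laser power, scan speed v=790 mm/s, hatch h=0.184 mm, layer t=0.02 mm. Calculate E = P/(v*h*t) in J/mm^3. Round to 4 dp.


E = 367 / (790*0.184*0.02) = 126.2383 J/mm^3


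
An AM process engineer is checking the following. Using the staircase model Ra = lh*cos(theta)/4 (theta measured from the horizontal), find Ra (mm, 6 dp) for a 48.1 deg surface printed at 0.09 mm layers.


Ra = 0.09 * cos(48.1) / 4 = 0.015026 mm


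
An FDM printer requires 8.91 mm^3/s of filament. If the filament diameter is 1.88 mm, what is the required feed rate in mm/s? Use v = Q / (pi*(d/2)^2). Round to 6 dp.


A = pi*(1.88/2)^2 = 2.775911
v = 8.91 / 2.775911 = 3.209757 mm/s


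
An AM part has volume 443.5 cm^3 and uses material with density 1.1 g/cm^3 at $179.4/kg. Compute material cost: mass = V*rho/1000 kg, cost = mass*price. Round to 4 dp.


Mass = 443.5*1.1/1000 = 0.48785 kg
Cost = 0.48785 * 179.4 = 87.5203 $


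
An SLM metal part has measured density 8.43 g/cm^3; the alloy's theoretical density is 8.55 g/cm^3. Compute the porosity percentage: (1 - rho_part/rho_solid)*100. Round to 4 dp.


Porosity = (1-8.43/8.55)*100 = 1.4035 %


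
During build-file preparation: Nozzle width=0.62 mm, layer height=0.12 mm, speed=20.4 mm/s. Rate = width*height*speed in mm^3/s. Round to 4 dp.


Rate = 0.62 * 0.12 * 20.4 = 1.5178 mm^3/s


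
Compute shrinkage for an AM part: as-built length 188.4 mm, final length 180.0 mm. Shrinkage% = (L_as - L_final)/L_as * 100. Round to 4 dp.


Shrinkage = ((188.4-180.0)/188.4)*100 = 4.4586 %


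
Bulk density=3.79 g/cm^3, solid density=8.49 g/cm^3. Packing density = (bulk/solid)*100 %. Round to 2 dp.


Packing = (3.79/8.49)*100 = 44.64 %


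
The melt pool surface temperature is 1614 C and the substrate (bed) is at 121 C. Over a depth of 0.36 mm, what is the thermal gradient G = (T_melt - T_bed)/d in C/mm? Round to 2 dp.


G = (1614-121)/0.36 = 4147.22 C/mm


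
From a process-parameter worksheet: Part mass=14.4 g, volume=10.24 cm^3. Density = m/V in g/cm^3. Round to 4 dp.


rho = 14.4 / 10.24 = 1.4063 g/cm^3


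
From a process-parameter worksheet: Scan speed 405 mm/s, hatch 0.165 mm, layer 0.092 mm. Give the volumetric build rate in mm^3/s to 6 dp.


Rate = 405 * 0.165 * 0.092 = 6.1479 mm^3/s


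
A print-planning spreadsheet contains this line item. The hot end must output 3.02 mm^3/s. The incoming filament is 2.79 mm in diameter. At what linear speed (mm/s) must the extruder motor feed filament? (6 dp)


A = pi*(2.79/2)^2 = 6.113618
v = 3.02 / 6.113618 = 0.493979 mm/s


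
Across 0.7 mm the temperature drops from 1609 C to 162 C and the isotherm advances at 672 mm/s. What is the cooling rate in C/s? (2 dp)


G = (1609-162)/0.7 = 2067.14285714 C/mm
CR = 2067.14285714 * 672 = 1389120.0 C/s


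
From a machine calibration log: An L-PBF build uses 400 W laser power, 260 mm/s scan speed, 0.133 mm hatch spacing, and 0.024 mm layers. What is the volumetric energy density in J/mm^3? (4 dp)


E = 400 / (260*0.133*0.024) = 481.9742 J/mm^3


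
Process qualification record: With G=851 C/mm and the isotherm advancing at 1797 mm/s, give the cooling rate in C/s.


CR = 851 * 1797 = 1529247 C/s


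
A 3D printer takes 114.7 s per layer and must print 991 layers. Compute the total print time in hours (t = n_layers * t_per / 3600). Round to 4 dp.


t = 991 * 114.7 / 3600 = 31.5744 hrs


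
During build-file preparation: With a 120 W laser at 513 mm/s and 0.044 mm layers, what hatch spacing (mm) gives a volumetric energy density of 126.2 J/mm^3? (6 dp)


h = 120 / (126.2*513*0.044) = 0.042126 mm


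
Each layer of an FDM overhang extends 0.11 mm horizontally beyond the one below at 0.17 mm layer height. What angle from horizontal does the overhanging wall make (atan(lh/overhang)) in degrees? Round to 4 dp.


angle = atan(0.17/0.11) = 57.0948 degrees


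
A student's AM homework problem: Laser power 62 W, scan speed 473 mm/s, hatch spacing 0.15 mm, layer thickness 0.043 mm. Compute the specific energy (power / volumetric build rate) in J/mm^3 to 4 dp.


Build rate = 473 * 0.15 * 0.043 = 3.05085 mm^3/s
SE = 62 / 3.05085 = 20.3222 J/mm^3


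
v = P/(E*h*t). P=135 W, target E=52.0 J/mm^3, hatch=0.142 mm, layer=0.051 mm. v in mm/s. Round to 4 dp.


v = 135 / (52.0*0.142*0.051) = 358.4858 mm/s


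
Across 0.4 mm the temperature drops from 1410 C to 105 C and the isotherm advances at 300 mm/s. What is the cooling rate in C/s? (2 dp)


G = (1410-105)/0.4 = 3262.5 C/mm
CR = 3262.5 * 300 = 978750.0 C/s


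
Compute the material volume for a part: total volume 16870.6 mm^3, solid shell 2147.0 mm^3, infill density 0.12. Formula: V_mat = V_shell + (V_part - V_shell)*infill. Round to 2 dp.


V_infill = (16870.6 - 2147.0) * 0.12 = 1766.83
V_total = 2147.0 + 1766.83 = 3913.83 mm^3


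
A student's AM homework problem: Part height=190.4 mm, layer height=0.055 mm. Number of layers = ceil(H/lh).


Layers = ceil(190.4/0.055) = 3462


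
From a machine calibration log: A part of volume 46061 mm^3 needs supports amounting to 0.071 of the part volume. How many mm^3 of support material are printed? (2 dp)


V_support = 46061 * 0.071 = 3270.33 mm^3


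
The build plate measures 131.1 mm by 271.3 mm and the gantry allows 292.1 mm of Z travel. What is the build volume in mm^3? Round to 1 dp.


V = 131.1 * 271.3 * 292.1 = 10389246.3 mm^3


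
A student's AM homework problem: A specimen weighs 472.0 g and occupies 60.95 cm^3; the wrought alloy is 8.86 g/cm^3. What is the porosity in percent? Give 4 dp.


rho_part = 472.0 / 60.95 = 7.7440525 g/cm^3
Porosity = (1 - 7.7440525/8.86)*100 = 12.5953 %


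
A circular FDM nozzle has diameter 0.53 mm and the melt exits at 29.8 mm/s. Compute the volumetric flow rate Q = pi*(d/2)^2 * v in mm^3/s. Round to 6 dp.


A = pi*(0.53/2)^2 = 0.22061834 mm^2
Q = 0.22061834 * 29.8 = 6.574427 mm^3/s


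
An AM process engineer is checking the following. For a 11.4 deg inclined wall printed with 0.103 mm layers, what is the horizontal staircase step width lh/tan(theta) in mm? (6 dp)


step = 0.103 / tan(11.4) = 0.510823 mm
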